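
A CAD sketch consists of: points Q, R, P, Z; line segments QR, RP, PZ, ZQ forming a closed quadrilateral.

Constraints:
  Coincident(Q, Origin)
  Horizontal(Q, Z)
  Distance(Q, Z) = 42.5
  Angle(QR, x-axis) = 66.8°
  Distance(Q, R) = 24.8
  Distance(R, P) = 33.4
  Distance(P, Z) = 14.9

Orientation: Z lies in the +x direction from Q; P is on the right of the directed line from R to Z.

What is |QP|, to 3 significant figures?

28.9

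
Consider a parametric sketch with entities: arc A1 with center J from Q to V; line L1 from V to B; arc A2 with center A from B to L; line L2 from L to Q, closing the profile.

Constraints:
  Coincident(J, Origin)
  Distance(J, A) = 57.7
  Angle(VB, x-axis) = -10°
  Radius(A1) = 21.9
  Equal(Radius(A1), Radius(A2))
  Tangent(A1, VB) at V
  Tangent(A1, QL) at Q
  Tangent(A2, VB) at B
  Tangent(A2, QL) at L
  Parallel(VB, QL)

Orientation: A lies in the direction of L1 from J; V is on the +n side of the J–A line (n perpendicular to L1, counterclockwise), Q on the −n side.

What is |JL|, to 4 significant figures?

61.72

The slot axis is L1's direction at -10.0°, so u = (cos -10.0°, sin -10.0°) = (0.9848, -0.1736) and n = (−sin -10.0°, cos -10.0°) = (0.1736, 0.9848). J is at the origin and A lies 57.7 along u from J, so A = 57.7·u = (56.82, -10.02). Tangency of A1 to both parallel lines with radius 21.9 puts V and Q at J ± 21.9·n: V = (3.803, 21.57), Q = (-3.803, -21.57). Equal radii place B and L the same way about A: B = A + 21.9·n = (60.63, 11.55), L = A − 21.9·n = (53.02, -31.59). Then |JL| = |L − J| = 61.72.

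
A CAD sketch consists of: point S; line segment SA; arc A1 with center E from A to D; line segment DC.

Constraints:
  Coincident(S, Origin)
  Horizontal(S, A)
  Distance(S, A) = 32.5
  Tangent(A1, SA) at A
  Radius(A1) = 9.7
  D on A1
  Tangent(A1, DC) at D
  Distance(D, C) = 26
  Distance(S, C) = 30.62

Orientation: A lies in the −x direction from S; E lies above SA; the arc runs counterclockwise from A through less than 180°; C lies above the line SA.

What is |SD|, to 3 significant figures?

24.5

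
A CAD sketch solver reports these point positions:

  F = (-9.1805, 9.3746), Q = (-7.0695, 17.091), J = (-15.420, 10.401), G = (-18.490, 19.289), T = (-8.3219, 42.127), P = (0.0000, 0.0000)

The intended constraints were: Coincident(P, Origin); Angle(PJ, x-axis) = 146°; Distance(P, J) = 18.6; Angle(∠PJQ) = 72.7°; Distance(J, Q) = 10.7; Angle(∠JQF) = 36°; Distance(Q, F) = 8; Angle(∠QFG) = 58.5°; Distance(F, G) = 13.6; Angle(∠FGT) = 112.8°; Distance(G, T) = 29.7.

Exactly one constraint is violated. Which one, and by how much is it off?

Distance(G, T) = 29.7 — off by 4.70.

P = (0.00, 0.00) ✓; PJ at 146.0° ✓; |PJ| = 18.60 ✓; ∠PJQ = 72.70° ✓; |JQ| = 10.70 ✓; ∠JQF = 36.00° ✓; |QF| = 8.000 ✓; ∠QFG = 58.50° ✓; |FG| = 13.60 ✓; ∠FGT = 112.8° ✓; |GT| = 25.00 ✗.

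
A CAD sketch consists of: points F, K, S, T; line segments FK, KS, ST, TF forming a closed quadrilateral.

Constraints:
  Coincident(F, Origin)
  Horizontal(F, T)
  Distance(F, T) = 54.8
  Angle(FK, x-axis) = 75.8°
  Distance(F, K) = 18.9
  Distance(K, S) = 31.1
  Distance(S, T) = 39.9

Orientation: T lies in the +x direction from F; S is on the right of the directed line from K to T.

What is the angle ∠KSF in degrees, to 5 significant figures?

35.171°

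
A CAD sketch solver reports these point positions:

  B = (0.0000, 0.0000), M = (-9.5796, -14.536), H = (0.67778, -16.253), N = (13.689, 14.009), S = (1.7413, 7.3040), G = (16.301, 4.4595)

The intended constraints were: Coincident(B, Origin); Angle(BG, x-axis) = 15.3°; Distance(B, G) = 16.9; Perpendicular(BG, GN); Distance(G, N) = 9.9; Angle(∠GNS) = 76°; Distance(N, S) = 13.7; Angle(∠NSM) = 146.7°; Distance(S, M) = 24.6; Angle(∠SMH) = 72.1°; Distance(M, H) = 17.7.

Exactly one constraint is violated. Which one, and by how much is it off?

Distance(M, H) = 17.7 — off by 7.30.

B = (0.00, 0.00) ✓; BG at 15.30° ✓; |BG| = 16.90 ✓; ∠(BG, GN) = 90.00° ✓; |GN| = 9.900 ✓; ∠GNS = 76.00° ✓; |NS| = 13.70 ✓; ∠NSM = 146.7° ✓; |SM| = 24.60 ✓; ∠SMH = 72.10° ✓; |MH| = 10.40 ✗.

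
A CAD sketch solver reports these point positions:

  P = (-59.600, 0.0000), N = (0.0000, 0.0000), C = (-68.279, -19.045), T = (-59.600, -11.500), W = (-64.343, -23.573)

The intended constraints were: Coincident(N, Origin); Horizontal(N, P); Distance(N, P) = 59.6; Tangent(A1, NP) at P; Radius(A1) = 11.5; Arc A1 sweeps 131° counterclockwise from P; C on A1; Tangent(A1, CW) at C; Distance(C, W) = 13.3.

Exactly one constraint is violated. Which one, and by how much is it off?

Distance(C, W) = 13.3 — off by 7.30.

N = (0.00, 0.00) ✓; N.y = 0.00, P.y = 0.00 ✓; |NP| = 59.60 ✓; ∠(TP, PN) = 90.00° ✓; |TP| = 11.50 ✓; bearing(T→C) − bearing(T→P) = 131.0° ✓; |TC| = 11.50 ✓; ∠(TC, CW) = 90.00° ✓; |CW| = 6.000 ✗.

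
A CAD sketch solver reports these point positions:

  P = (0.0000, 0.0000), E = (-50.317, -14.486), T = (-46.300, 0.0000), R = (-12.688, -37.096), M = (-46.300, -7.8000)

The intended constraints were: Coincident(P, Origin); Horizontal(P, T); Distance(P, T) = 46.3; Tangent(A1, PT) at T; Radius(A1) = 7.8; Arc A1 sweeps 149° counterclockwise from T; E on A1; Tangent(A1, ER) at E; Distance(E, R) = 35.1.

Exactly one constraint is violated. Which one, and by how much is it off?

Distance(E, R) = 35.1 — off by 8.80.

P = (0.00, 0.00) ✓; P.y = 0.00, T.y = 0.00 ✓; |PT| = 46.30 ✓; ∠(MT, TP) = 90.00° ✓; |MT| = 7.800 ✓; bearing(M→E) − bearing(M→T) = 149.0° ✓; |ME| = 7.800 ✓; ∠(ME, ER) = 90.00° ✓; |ER| = 43.90 ✗.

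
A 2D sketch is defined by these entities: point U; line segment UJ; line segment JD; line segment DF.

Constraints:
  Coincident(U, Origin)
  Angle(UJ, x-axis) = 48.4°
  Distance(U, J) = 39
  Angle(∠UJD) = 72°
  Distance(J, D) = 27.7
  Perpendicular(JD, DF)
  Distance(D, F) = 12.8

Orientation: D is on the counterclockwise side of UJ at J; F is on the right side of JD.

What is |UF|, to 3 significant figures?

52.3

∠UJD = 72.0°, so JD runs at 48.4° + (180° − 72.0°) = 156° from the x-axis; with |JD| = 27.7, D = J + 27.7·(cos 156°, sin 156°) = (0.510, 40.3). JD is perpendicular to DF; with |DF| = 12.8 on the right of JD, F = D + 12.8·(0.400, 0.916) = (5.63, 52.0). Then |UF| = |F − U| = 52.3.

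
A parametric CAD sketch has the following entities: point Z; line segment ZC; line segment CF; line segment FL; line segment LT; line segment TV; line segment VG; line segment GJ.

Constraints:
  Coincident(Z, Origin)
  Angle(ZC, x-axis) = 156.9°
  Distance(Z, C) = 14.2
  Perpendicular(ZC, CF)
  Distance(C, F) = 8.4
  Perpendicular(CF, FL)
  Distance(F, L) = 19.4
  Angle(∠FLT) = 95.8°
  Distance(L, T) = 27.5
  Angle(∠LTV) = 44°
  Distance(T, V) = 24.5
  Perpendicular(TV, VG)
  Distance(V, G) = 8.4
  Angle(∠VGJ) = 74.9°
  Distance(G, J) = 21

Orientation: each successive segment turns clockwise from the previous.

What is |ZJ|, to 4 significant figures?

15.49

Z is at the origin; ZC runs at 156.9° with length 14.2, so C = (-13.06, 5.571). ZC ⟂ CF, so CF runs at 66.90°; with |CF| = 8.4, F = (-9.766, 13.30). The perpendicularity gives FL at right angles to CF, so FL runs at -23.10°; with |FL| = 19.4, L = (8.079, 5.686). ∠FLT = 95.8° gives LT at -107.3° from the x-axis; with |LT| = 27.5, T = (-0.09911, -20.57). ∠LTV = 44.0° gives TV at 116.7° from the x-axis; with |TV| = 24.5, V = (-11.11, 1.318). TV is perpendicular to VG, so VG runs at 26.70°; with |VG| = 8.4, G = (-3.603, 5.092). ∠VGJ = 74.9° gives GJ at -78.40° from the x-axis; with |GJ| = 21.0, J = (0.6195, -15.48). Then |ZJ| = |J − Z| = 15.49.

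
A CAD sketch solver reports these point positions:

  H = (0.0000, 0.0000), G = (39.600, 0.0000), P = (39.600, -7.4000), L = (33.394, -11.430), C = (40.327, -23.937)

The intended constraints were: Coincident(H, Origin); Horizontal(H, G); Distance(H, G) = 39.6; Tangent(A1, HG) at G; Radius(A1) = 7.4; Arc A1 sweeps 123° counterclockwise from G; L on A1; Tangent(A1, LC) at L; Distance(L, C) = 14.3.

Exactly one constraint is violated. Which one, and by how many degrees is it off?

Tangent(A1, LC) at L — off by 4.00°.

H = (0.00, 0.00) ✓; H.y = 0.00, G.y = 0.00 ✓; |HG| = 39.60 ✓; ∠(PG, GH) = 90.00° ✓; |PG| = 7.400 ✓; bearing(P→L) − bearing(P→G) = 123.0° ✓; |PL| = 7.400 ✓; ∠(PL, LC) = 94.00° ✗; |LC| = 14.30 ✓.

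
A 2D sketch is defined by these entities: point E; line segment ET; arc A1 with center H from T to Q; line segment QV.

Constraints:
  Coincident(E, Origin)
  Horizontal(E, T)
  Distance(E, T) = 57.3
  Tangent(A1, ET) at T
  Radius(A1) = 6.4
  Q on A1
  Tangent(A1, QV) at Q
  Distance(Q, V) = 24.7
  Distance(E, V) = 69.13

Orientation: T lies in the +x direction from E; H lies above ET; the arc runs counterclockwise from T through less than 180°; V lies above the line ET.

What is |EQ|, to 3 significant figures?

64.1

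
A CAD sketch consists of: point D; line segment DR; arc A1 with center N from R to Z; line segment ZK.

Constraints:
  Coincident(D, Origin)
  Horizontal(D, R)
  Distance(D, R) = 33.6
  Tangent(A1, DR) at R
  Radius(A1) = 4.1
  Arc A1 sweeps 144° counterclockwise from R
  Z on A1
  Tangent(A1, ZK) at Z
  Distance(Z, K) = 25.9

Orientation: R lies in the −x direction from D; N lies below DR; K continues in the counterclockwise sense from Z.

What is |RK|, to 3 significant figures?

29.3

D is at the origin; DR is horizontal with |DR| = 33.6 and R on the −x side, so R = (-33.6, 0.00). Tangency of A1 to DR means the radius NR is perpendicular to DR, so N = R + (0, -4.1) = (-33.6, -4.10). On A1, R sits at bearing 90° from N; a 144° counterclockwise sweep puts Z at bearing 234°, so Z = N + 4.1·(cos 234°, sin 234°) = (-36.0, -7.42). Since A1 is tangent to ZK there, NZ ⟂ ZK, so ZK runs along (−sin 234°, cos 234°); with |ZK| = 25.9, K = (-15.1, -22.6). Then |RK| = |K − R| = 29.3.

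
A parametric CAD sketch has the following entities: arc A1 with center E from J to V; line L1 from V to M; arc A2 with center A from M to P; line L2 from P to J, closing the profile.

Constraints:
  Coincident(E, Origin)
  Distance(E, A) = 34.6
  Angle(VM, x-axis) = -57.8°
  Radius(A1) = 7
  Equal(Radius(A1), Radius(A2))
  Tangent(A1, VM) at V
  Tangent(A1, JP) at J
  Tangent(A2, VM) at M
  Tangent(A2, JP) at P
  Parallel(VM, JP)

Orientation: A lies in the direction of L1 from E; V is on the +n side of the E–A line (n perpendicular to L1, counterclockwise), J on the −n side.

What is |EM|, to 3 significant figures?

35.3

The slot axis is L1's direction at -57.8°, so u = (cos -57.8°, sin -57.8°) = (0.533, -0.846) and n = (−sin -57.8°, cos -57.8°) = (0.846, 0.533). E is at the origin and A lies 34.6 along u from E, so A = 34.6·u = (18.4, -29.3). Tangency of A1 to both parallel lines with radius 7.0 puts V and J at E ± 7.0·n: V = (5.92, 3.73), J = (-5.92, -3.73). Equal radii place M and P the same way about A: M = A + 7.0·n = (24.4, -25.5), P = A − 7.0·n = (12.5, -33.0). Then |EM| = |M − E| = 35.3.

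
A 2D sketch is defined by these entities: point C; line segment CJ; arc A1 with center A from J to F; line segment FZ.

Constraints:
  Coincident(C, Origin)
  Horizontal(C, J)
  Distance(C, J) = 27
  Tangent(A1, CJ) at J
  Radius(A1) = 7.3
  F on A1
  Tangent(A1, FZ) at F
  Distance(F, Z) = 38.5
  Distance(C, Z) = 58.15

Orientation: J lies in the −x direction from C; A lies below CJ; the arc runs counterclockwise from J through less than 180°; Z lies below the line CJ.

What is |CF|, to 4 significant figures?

34.98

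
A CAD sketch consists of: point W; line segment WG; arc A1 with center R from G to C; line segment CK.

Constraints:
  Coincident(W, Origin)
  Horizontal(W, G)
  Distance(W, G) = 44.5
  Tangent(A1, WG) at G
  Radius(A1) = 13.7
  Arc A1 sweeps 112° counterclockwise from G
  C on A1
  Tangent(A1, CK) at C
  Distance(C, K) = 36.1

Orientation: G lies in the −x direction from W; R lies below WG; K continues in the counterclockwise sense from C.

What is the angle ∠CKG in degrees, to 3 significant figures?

21.1°

W is at the origin; W and G share the same y with |WG| = 44.5 and G on the −x side, so G = (-44.5, 0.00). The tangent condition forces RG to be normal to WG, so R = G + (0, -13.7) = (-44.5, -13.7). On A1, G sits at bearing 90° from R; a 112° counterclockwise sweep puts C at bearing 202°, so C = R + 13.7·(cos 202°, sin 202°) = (-57.2, -18.8). Since A1 is tangent to CK there, RC ⟂ CK, so CK runs along (−sin 202°, cos 202°); with |CK| = 36.1, K = (-43.7, -52.3). Then cos ∠CKG = KC·KG / (|KC||KG|), giving 21.1°.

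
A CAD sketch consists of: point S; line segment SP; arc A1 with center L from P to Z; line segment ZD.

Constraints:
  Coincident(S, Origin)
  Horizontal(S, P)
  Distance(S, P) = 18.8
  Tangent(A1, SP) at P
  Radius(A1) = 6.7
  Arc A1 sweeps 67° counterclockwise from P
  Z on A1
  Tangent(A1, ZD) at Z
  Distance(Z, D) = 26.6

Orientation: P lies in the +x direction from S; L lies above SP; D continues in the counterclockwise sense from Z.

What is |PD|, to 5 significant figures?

33.021

S is at the origin; S and P share the same y with |SP| = 18.8 and P on the +x side, so P = (18.800, 0.0000). Since A1 is tangent to SP there, LP ⟂ SP, so L = P + (0, 6.7) = (18.800, 6.7000). On A1, P sits at bearing -90° from L; a 67° counterclockwise sweep puts Z at bearing -23°, so Z = L + 6.7·(cos -23°, sin -23°) = (24.967, 4.0821). The tangent condition forces LZ to be normal to ZD, so ZD runs along (−sin -23°, cos -23°); with |ZD| = 26.6, D = (35.361, 28.568). Then |PD| = |D − P| = 33.021.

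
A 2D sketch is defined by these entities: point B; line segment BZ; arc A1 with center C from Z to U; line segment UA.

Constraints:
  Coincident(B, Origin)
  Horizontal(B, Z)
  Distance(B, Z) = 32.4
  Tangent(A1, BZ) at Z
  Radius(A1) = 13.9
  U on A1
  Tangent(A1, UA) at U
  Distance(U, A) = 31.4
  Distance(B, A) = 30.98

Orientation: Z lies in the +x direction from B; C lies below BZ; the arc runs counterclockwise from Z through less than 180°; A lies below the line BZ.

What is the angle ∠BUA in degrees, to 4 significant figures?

68.37°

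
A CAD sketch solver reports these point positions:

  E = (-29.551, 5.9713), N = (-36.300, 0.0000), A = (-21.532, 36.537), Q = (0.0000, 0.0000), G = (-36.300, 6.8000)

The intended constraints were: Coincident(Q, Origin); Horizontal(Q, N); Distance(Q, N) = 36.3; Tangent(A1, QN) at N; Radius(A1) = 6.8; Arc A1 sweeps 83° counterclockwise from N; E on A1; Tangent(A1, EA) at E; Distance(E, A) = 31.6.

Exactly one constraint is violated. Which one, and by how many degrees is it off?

Tangent(A1, EA) at E — off by 7.70°.

Q = (0.00, 0.00) ✓; Q.y = 0.00, N.y = 0.00 ✓; |QN| = 36.30 ✓; ∠(GN, NQ) = 90.00° ✓; |GN| = 6.800 ✓; bearing(G→E) − bearing(G→N) = 83.00° ✓; |GE| = 6.800 ✓; ∠(GE, EA) = 97.70° ✗; |EA| = 31.60 ✓.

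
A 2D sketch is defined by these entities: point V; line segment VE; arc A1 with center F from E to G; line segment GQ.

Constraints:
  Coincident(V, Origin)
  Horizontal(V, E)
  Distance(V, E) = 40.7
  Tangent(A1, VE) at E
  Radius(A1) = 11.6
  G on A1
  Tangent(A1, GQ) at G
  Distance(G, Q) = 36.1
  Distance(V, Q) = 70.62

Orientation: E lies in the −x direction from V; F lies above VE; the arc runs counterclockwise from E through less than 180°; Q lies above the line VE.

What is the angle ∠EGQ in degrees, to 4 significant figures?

117.4°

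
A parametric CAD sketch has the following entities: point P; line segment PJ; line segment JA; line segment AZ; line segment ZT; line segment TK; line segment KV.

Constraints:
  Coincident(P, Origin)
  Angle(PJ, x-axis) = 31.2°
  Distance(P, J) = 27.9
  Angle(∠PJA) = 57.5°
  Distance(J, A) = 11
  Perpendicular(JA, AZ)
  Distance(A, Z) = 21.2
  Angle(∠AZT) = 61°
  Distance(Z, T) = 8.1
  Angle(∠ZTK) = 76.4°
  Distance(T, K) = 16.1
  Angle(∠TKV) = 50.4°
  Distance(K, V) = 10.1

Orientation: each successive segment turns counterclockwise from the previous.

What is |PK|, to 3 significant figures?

18.1

∠AZT = 61.0° gives ZT at 2.70° from the x-axis; with |ZT| = 8.1, T = (12.7, 0.703). ∠ZTK = 76.4° gives TK at 106° from the x-axis; with |TK| = 16.1, K = (8.18, 16.2). Then |PK| = |K − P| = 18.1.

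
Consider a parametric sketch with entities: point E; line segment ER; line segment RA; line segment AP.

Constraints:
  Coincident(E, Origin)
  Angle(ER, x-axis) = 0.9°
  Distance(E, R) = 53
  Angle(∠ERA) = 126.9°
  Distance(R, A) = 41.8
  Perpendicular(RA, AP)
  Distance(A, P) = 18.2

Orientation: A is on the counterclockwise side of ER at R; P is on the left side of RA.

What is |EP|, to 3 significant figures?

77.5

E is at the origin; ER runs at 0.9° with length 53.0, so R = 53.0·(cos 0.9°, sin 0.9°) = (53.0, 0.832). ∠ERA = 126.9°, so RA runs at 0.9° + (180° − 126.9°) = 54.0° from the x-axis; with |RA| = 41.8, A = R + 41.8·(cos 54.0°, sin 54.0°) = (77.6, 34.6). RA ⟂ AP; with |AP| = 18.2 on the left of RA, P = A + 18.2·(-0.809, 0.588) = (62.8, 45.3). Then |EP| = |P − E| = 77.5.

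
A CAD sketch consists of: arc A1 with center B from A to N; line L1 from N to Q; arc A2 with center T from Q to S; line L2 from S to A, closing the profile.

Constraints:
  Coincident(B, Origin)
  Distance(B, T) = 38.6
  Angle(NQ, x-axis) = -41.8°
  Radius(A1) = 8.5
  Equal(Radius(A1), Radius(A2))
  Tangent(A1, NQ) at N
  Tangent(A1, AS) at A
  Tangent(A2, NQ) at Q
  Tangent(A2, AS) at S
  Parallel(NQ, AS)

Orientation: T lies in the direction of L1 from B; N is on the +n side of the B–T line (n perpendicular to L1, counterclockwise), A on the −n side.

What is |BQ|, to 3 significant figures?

39.5

The slot axis is L1's direction at -41.8°, so u = (cos -41.8°, sin -41.8°) = (0.745, -0.667) and n = (−sin -41.8°, cos -41.8°) = (0.667, 0.745). B is at the origin and T lies 38.6 along u from B, so T = 38.6·u = (28.8, -25.7). Tangency of A1 to both parallel lines with radius 8.5 puts N and A at B ± 8.5·n: N = (5.67, 6.34), A = (-5.67, -6.34). Equal radii place Q and S the same way about T: Q = T + 8.5·n = (34.4, -19.4), S = T − 8.5·n = (23.1, -32.1). Then |BQ| = |Q − B| = 39.5.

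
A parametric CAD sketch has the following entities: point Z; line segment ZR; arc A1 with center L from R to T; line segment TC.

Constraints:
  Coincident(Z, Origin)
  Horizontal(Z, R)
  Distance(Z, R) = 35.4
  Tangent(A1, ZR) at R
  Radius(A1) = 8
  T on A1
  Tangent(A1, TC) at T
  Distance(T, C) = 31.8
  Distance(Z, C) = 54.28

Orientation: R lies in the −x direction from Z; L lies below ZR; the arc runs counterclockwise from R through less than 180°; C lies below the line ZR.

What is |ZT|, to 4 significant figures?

44.29

Z is at the origin; ZR is horizontal with |ZR| = 35.4 and R on the −x side, so R = (-35.40, 0.000). A1 meets ZR tangentially, so LR is at right angles to ZR, so L = R + (0, -8) = (-35.40, -8.000). Since LT ⟂ TC (tangency), |LC| = √(8.0² + 31.8²) = 32.79 regardless of where T sits on A1. So C lies on both circle(Z, 54.28) and circle(L, 32.79); the below-ZR intersection is C = (-35.81, -40.79). T is the foot of the tangent from C: T = (-43.18, -9.854).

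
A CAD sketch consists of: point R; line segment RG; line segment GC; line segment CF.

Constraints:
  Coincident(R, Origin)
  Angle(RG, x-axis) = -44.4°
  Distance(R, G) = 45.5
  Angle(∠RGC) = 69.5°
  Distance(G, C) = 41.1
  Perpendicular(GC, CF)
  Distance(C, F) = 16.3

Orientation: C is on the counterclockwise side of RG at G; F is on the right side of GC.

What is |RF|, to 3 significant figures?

64.1

∠RGC = 69.5°, so GC runs at -44.4° + (180° − 69.5°) = 66.1° from the x-axis; with |GC| = 41.1, C = G + 41.1·(cos 66.1°, sin 66.1°) = (49.2, 5.74). GC ⟂ CF; with |CF| = 16.3 on the right of GC, F = C + 16.3·(0.914, -0.405) = (64.1, -0.863). Then |RF| = |F − R| = 64.1.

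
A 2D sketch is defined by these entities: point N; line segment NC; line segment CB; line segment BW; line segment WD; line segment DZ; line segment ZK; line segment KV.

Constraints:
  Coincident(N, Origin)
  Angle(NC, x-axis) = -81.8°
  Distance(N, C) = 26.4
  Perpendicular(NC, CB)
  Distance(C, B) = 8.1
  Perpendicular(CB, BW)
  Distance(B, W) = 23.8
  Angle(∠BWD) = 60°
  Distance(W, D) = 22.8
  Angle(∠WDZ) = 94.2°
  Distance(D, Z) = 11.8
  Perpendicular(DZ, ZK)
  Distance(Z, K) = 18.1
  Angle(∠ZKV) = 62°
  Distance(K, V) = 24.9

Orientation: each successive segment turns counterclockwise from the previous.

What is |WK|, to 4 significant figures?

14.25

∠WDZ = 94.2° gives DZ at -56.00° from the x-axis; with |DZ| = 11.8, Z = (-2.931, -25.30). DZ is perpendicular to ZK, so ZK runs at 34.00°; with |ZK| = 18.1, K = (12.07, -15.18). Then |WK| = |K − W| = 14.25.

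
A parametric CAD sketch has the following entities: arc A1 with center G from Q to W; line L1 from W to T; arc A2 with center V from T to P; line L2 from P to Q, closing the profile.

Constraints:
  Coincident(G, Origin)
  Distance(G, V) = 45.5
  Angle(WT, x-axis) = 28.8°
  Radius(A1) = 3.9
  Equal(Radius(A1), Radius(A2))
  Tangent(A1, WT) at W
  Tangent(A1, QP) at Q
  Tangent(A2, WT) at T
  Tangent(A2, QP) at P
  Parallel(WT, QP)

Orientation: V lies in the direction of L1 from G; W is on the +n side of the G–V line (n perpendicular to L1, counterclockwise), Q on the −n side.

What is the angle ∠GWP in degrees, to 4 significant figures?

80.27°

Tangency of A1 to both parallel lines with radius 3.9 puts W and Q at G ± 3.9·n: W = (-1.879, 3.418), Q = (1.879, -3.418). Equal radii place T and P the same way about V: T = V + 3.9·n = (37.99, 25.34), P = V − 3.9·n = (41.75, 18.50). Then cos ∠GWP = WG·WP / (|WG||WP|), giving 80.27°.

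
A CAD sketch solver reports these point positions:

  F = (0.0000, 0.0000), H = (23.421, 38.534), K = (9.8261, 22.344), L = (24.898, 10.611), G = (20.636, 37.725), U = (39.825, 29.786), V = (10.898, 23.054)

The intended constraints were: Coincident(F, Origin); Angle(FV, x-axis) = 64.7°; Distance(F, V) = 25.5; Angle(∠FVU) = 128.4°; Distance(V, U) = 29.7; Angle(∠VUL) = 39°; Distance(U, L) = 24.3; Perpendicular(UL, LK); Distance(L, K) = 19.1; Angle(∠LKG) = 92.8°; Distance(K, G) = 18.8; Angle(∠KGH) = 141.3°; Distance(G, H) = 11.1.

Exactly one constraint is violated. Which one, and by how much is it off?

Distance(G, H) = 11.1 — off by 8.20.

F = (0.00, 0.00) ✓; FV at 64.70° ✓; |FV| = 25.50 ✓; ∠FVU = 128.4° ✓; |VU| = 29.70 ✓; ∠VUL = 39.00° ✓; |UL| = 24.30 ✓; ∠(UL, LK) = 90.00° ✓; |LK| = 19.10 ✓; ∠LKG = 92.80° ✓; |KG| = 18.80 ✓; ∠KGH = 141.3° ✓; |GH| = 2.900 ✗.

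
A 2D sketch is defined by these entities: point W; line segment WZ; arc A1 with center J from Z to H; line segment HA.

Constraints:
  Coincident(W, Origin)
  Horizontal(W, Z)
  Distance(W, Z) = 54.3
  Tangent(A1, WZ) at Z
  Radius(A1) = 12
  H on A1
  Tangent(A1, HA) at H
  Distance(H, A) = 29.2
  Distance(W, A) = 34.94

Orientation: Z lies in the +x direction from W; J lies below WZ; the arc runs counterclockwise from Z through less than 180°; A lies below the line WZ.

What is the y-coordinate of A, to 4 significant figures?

-24.21

Checks: W.y = 0.00, Z.y = 0.00 ✓; ∠(JZ, ZW) = 90.00° ✓; |JZ| = 12.00 ✓; |JH| = 12.00 ✓; ∠(JH, HA) = 90.00° ✓; |HA| = 29.20 ✓; |WA| = 34.94 ✓.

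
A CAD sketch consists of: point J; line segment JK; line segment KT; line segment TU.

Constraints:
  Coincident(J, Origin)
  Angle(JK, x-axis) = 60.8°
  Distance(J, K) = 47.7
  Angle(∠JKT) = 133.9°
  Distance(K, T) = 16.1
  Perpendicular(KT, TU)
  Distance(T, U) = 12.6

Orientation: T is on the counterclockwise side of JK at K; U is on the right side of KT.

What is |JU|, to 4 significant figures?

68.00

J is at the origin; JK runs at 60.8° with length 47.7, so K = 47.7·(cos 60.8°, sin 60.8°) = (23.27, 41.64). ∠JKT = 133.9°, so KT runs at 60.8° + (180° − 133.9°) = 106.9° from the x-axis; with |KT| = 16.1, T = K + 16.1·(cos 106.9°, sin 106.9°) = (18.59, 57.04). KT ⟂ TU; with |TU| = 12.6 on the right of KT, U = T + 12.6·(0.9568, 0.2907) = (30.65, 60.71). Then |JU| = |U − J| = 68.00.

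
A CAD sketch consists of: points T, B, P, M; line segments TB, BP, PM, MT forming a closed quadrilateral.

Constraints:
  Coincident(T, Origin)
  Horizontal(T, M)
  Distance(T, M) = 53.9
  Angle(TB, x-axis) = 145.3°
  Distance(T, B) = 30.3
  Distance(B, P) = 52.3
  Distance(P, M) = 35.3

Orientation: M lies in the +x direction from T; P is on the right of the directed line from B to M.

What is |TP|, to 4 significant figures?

22.15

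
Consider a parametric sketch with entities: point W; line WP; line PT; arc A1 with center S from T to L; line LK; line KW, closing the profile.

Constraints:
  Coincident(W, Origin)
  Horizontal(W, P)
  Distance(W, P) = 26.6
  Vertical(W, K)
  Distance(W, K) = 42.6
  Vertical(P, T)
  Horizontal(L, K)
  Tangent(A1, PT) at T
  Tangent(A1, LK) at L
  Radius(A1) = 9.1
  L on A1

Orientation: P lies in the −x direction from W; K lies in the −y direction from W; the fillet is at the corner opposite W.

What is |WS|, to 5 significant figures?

37.796

WK is vertical with |WK| = 42.6 and K on the −y side, so K = (0.0000, -42.600). The virtual corner opposite W is at (-26.600, -42.600). Tangency of A1 to PT means the radius ST is perpendicular to PT and tangency of A1 to LK means the radius SL is perpendicular to LK, with radius 9.1, so the center S sits 9.1 in from both sides at S = (-17.500, -33.500). Then |WS| = |S − W| = 37.796.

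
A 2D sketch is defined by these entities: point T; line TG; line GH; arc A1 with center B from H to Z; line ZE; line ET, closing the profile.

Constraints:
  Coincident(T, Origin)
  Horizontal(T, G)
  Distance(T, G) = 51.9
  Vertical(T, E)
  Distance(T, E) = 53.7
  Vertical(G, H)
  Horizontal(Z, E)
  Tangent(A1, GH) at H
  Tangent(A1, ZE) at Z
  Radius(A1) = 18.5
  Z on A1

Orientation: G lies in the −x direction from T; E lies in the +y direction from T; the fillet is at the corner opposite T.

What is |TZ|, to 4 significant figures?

63.24

The virtual corner opposite T is at (-51.90, 53.70). Since A1 is tangent to GH there, BH ⟂ GH and A1 meets ZE tangentially, so BZ is at right angles to ZE, with radius 18.5, so the center B sits 18.5 in from both sides at B = (-33.40, 35.20). That places the tangent points at H = (-51.90, 35.20) on GH and Z = (-33.40, 53.70) on ZE. Then |TZ| = |Z − T| = 63.24.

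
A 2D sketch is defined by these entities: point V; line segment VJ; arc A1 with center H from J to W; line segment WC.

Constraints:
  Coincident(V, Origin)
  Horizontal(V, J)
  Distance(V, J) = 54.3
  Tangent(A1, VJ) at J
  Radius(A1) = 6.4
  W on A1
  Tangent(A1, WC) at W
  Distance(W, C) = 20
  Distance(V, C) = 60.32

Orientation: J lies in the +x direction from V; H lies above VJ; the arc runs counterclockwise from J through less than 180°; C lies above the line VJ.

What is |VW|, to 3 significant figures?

60.9

V is at the origin; V and J share the same y with |VJ| = 54.3 and J on the +x side, so J = (54.3, 0.00). Tangency of A1 to VJ means the radius HJ is perpendicular to VJ, so H = J + (0, 6.4) = (54.3, 6.40). Since HW ⟂ WC (tangency), |HC| = √(6.4² + 20.0²) = 21.0 regardless of where W sits on A1. So C lies on both circle(V, 60.32) and circle(H, 21.0); the above-VJ intersection is C = (53.7, 27.4). W is the foot of the tangent from C: W = (60.3, 8.51).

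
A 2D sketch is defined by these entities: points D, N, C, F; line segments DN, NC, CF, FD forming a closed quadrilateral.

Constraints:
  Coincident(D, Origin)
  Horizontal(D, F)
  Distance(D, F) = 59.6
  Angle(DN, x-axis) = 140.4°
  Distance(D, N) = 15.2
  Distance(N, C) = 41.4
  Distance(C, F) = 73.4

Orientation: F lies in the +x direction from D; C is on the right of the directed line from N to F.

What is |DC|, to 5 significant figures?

32.126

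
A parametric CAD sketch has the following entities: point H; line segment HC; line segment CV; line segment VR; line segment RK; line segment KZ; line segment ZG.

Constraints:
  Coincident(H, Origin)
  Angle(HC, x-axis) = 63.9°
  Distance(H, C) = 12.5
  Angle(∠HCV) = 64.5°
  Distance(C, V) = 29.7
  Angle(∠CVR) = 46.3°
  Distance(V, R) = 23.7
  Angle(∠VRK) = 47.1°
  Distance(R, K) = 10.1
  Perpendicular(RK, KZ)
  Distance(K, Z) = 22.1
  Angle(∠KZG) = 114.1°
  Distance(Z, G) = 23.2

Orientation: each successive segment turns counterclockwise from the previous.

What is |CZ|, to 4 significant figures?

35.26

H is at the origin; HC runs at 63.9° with length 12.5, so C = (5.499, 11.23). ∠HCV = 64.5° gives CV at 179.4° from the x-axis; with |CV| = 29.7, V = (-24.20, 11.54). ∠CVR = 46.3° gives VR at -46.90° from the x-axis; with |VR| = 23.7, R = (-8.006, -5.768). ∠VRK = 47.1° gives RK at 86.00° from the x-axis; with |RK| = 10.1, K = (-7.301, 4.307). The perpendicularity gives KZ at right angles to RK, so KZ runs at 176.0°; with |KZ| = 22.1, Z = (-29.35, 5.849). Then |CZ| = |Z − C| = 35.26.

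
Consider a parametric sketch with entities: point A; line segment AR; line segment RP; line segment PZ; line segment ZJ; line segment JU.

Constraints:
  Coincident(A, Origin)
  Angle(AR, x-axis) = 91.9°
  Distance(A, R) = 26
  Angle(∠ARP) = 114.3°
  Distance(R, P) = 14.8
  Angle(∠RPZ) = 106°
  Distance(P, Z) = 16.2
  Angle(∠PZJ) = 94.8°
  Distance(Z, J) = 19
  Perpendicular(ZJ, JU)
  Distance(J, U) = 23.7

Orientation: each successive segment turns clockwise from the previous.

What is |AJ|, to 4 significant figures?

12.28

A is at the origin; AR runs at 91.9° with length 26.0, so R = (-0.8620, 25.99). ∠ARP = 114.3° gives RP at 26.20° from the x-axis; with |RP| = 14.8, P = (12.42, 32.52). ∠RPZ = 106.0° gives PZ at -47.80° from the x-axis; with |PZ| = 16.2, Z = (23.30, 20.52). ∠PZJ = 94.8° gives ZJ at -133.0° from the x-axis; with |ZJ| = 19.0, J = (10.34, 6.623). Then |AJ| = |J − A| = 12.28.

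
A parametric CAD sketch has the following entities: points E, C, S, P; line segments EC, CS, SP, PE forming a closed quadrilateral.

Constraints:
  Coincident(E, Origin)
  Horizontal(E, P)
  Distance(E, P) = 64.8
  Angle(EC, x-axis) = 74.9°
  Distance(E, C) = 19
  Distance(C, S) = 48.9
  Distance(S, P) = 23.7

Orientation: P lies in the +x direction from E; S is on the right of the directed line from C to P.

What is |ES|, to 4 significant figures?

45.32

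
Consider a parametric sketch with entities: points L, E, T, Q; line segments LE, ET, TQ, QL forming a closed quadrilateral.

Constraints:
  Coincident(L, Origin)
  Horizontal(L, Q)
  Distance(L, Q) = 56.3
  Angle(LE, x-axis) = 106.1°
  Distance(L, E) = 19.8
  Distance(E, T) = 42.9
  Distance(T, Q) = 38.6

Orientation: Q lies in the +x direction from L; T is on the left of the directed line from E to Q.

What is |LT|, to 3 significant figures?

47.9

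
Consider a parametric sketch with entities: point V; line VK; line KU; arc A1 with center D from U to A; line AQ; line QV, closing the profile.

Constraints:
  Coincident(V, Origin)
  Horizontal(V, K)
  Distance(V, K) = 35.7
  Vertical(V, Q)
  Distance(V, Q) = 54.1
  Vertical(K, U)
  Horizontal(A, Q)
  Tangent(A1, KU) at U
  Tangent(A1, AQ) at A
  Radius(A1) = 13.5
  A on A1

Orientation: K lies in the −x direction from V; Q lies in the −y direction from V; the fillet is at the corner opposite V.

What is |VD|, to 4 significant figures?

46.27

VQ is vertical with |VQ| = 54.1 and Q on the −y side, so Q = (0.000, -54.10). The virtual corner opposite V is at (-35.70, -54.10). A1 meets KU tangentially, so DU is at right angles to KU and the tangent condition forces DA to be normal to AQ, with radius 13.5, so the center D sits 13.5 in from both sides at D = (-22.20, -40.60). Then |VD| = |D − V| = 46.27.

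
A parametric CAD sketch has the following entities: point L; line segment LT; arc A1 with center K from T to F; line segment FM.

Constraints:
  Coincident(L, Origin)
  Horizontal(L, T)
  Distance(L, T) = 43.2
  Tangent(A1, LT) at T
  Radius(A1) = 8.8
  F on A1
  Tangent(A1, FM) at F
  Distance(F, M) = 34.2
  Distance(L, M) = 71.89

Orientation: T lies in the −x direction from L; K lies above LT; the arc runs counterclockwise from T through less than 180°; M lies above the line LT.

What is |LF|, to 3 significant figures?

39.5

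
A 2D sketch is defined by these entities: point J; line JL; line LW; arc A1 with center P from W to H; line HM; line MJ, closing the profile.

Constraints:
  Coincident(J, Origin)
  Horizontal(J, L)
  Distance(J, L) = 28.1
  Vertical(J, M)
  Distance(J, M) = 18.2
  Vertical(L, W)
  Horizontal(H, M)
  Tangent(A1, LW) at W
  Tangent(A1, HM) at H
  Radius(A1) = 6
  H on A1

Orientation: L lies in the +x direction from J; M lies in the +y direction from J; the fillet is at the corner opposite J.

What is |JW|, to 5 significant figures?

30.634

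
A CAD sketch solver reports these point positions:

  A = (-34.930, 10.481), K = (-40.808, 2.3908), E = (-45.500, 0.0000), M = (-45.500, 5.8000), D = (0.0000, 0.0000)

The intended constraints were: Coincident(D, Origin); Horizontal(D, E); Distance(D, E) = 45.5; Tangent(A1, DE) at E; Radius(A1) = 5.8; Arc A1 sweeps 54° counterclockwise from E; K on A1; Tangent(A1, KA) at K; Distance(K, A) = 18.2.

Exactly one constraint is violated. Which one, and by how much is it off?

Distance(K, A) = 18.2 — off by 8.20.

D = (0.00, 0.00) ✓; D.y = 0.00, E.y = 0.00 ✓; |DE| = 45.50 ✓; ∠(ME, ED) = 90.00° ✓; |ME| = 5.800 ✓; bearing(M→K) − bearing(M→E) = 54.00° ✓; |MK| = 5.800 ✓; ∠(MK, KA) = 90.00° ✓; |KA| = 10.00 ✗.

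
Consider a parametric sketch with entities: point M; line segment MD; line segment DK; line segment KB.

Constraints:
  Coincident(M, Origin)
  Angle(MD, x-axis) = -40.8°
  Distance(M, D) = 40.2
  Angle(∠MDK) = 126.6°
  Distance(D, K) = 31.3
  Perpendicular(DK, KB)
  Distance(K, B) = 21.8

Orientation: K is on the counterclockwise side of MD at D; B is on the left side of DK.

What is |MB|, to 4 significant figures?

56.25

∠MDK = 126.6°, so DK runs at -40.8° + (180° − 126.6°) = 12.60° from the x-axis; with |DK| = 31.3, K = D + 31.3·(cos 12.60°, sin 12.60°) = (60.98, -19.44). DK is perpendicular to KB; with |KB| = 21.8 on the left of DK, B = K + 21.8·(-0.2181, 0.9759) = (56.22, 1.835). Then |MB| = |B − M| = 56.25.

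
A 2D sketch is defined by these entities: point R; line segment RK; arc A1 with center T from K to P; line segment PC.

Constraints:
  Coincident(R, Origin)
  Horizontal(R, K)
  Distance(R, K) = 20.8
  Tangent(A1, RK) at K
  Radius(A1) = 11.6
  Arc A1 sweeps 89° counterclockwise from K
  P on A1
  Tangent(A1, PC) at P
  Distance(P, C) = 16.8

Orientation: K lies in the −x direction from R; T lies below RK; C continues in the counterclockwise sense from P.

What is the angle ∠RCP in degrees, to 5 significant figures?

48.224°

R is at the origin; R and K share the same y with |RK| = 20.8 and K on the −x side, so K = (-20.800, 0.0000). Tangency of A1 to RK means the radius TK is perpendicular to RK, so T = K + (0, -11.6) = (-20.800, -11.600). On A1, K sits at bearing 90° from T; an 89° counterclockwise sweep puts P at bearing 179°, so P = T + 11.6·(cos 179°, sin 179°) = (-32.398, -11.398). The tangent condition forces TP to be normal to PC, so PC runs along (−sin 179°, cos 179°); with |PC| = 16.8, C = (-32.691, -28.195). Then cos ∠RCP = CR·CP / (|CR||CP|), giving 48.224°.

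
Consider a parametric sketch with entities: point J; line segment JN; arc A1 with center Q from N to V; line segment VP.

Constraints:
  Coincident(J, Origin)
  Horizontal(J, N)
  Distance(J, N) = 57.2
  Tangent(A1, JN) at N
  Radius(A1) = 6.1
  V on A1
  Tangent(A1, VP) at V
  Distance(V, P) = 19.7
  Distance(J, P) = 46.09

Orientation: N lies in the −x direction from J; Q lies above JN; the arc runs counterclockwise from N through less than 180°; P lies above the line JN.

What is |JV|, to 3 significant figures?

52.1

J is at the origin; J and N share the same y with |JN| = 57.2 and N on the −x side, so N = (-57.2, 0.00). A1 meets JN tangentially, so QN is at right angles to JN, so Q = N + (0, 6.1) = (-57.2, 6.10). Since QV ⟂ VP (tangency), |QP| = √(6.1² + 19.7²) = 20.6 regardless of where V sits on A1. So P lies on both circle(J, 46.09) and circle(Q, 20.6); the above-JN intersection is P = (-41.7, 19.7). V is the foot of the tangent from P: V = (-52.0, 2.90).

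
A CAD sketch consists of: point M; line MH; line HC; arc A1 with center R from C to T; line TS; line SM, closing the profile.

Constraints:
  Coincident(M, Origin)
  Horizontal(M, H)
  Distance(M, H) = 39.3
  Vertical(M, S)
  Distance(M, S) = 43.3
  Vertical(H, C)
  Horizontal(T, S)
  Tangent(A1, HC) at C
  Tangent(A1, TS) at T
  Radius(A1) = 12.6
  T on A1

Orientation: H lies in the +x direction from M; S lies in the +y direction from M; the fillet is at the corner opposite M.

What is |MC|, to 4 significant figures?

49.87

M is at the origin; MH is horizontal with |MH| = 39.3 and H on the +x side, so H = (39.30, 0.000). M and S share the same x with |MS| = 43.3 and S on the +y side, so S = (0.000, 43.30). The virtual corner opposite M is at (39.30, 43.30). Tangency of A1 to HC means the radius RC is perpendicular to HC and tangency of A1 to TS means the radius RT is perpendicular to TS, with radius 12.6, so the center R sits 12.6 in from both sides at R = (26.70, 30.70). That places the tangent points at C = (39.30, 30.70) on HC and T = (26.70, 43.30) on TS. Then |MC| = |C − M| = 49.87.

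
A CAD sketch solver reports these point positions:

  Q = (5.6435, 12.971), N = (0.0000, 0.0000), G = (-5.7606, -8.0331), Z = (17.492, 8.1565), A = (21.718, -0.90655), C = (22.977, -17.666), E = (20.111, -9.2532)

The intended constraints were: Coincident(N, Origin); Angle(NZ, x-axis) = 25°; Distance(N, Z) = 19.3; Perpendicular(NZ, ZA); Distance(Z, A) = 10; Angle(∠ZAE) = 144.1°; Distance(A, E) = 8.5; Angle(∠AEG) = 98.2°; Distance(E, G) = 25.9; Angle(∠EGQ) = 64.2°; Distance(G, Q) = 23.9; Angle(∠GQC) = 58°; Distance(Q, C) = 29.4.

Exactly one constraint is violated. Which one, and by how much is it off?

Distance(Q, C) = 29.4 — off by 5.80.

N = (0.00, 0.00) ✓; NZ at 25.00° ✓; |NZ| = 19.30 ✓; ∠(NZ, ZA) = 90.00° ✓; |ZA| = 10.00 ✓; ∠ZAE = 144.1° ✓; |AE| = 8.500 ✓; ∠AEG = 98.20° ✓; |EG| = 25.90 ✓; ∠EGQ = 64.20° ✓; |GQ| = 23.90 ✓; ∠GQC = 58.00° ✓; |QC| = 35.20 ✗.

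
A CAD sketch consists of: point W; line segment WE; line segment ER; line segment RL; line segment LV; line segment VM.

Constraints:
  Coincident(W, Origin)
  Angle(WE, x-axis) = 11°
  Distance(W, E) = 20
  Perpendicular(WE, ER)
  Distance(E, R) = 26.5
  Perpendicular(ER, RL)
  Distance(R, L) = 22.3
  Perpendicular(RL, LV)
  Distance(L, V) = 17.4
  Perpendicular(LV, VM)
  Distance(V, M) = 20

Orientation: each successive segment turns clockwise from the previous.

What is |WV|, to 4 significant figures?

9.386

The perpendicularity gives RL at right angles to ER, so RL runs at -169.0°; with |RL| = 22.3, L = (2.799, -26.45). The perpendicularity gives LV at right angles to RL, so LV runs at 101.0°; with |LV| = 17.4, V = (-0.5214, -9.372). Then |WV| = |V − W| = 9.386.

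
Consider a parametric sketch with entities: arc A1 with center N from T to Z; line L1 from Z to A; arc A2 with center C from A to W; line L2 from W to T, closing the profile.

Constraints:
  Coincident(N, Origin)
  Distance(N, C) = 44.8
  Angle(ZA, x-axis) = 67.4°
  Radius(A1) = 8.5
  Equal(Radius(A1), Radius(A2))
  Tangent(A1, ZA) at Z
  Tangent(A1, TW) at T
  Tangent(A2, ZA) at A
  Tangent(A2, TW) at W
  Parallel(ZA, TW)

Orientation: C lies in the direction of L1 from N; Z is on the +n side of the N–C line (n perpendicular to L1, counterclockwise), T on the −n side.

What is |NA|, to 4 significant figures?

45.60

Tangency of A1 to both parallel lines with radius 8.5 puts Z and T at N ± 8.5·n: Z = (-7.847, 3.267), T = (7.847, -3.267). Equal radii place A and W the same way about C: A = C + 8.5·n = (9.369, 44.63), W = C − 8.5·n = (25.06, 38.09). Then |NA| = |A − N| = 45.60.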